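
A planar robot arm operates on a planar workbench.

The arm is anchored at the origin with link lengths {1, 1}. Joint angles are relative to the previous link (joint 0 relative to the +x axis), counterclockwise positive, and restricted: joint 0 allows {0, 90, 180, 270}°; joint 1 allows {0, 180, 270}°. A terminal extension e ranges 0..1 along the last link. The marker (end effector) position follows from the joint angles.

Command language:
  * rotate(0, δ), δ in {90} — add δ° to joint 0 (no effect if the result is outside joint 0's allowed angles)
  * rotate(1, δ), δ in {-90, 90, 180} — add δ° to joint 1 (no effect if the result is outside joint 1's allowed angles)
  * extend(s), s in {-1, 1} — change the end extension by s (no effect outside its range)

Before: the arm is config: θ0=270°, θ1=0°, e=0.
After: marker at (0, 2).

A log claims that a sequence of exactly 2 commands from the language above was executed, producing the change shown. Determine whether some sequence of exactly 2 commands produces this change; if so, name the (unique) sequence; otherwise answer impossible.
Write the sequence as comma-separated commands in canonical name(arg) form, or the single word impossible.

from: config: θ0=270°, θ1=0°, e=0
step 1 (rotate(0, 90)): config: θ0=0°, θ1=0°, e=0
step 2 (rotate(0, 90)): config: θ0=90°, θ1=0°, e=0
all 36 alternatives checked — unique.

rotate(0, 90), rotate(0, 90)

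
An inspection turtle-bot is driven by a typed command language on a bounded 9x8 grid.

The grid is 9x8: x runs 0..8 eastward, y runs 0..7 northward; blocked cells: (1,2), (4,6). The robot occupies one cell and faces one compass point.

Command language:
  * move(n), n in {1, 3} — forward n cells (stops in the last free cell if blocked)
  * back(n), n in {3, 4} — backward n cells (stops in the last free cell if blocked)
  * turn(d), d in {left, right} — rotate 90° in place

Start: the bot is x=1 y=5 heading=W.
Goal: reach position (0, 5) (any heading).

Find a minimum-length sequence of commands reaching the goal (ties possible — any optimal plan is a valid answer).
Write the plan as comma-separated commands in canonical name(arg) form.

move(3)

from: x=1 y=5 heading=W
t=1 move(3) ⇒ x=0 y=5 heading=W
no 0-step plan works, so 1 is optimal.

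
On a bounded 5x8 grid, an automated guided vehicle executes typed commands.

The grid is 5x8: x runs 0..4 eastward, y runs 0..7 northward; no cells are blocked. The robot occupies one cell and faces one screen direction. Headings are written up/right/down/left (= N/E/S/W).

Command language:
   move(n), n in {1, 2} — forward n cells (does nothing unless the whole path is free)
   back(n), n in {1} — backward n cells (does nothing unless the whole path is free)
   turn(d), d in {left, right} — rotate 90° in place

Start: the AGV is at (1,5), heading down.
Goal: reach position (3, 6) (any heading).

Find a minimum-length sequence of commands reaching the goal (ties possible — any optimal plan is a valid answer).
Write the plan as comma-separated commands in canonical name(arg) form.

back(1), turn(left), move(2)

from: at (1,5), heading down
[1] after back(1): at (1,6), heading down
[2] after turn(left): at (1,6), heading right
[3] after move(2): at (3,6), heading right
minimal: 3 command(s), checked below 3.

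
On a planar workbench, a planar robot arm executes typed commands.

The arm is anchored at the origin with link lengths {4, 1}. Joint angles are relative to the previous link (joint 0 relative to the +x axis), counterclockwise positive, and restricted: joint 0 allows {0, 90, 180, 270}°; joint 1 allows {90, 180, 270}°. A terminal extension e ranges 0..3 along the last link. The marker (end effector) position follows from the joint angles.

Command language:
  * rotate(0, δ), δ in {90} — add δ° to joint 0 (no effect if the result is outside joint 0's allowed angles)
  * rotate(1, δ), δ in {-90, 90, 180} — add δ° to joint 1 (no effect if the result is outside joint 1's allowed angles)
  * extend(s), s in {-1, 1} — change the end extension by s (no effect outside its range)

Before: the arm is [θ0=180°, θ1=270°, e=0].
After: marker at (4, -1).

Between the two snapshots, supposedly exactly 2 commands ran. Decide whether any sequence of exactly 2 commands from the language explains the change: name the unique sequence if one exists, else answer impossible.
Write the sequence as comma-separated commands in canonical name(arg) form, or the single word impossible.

t0: [θ0=180°, θ1=270°, e=0]
t=1 rotate(0, 90) ⇒ [θ0=270°, θ1=270°, e=0]
t=2 rotate(0, 90) ⇒ [θ0=0°, θ1=270°, e=0]
no rival 2-sequence matches.

rotate(0, 90), rotate(0, 90)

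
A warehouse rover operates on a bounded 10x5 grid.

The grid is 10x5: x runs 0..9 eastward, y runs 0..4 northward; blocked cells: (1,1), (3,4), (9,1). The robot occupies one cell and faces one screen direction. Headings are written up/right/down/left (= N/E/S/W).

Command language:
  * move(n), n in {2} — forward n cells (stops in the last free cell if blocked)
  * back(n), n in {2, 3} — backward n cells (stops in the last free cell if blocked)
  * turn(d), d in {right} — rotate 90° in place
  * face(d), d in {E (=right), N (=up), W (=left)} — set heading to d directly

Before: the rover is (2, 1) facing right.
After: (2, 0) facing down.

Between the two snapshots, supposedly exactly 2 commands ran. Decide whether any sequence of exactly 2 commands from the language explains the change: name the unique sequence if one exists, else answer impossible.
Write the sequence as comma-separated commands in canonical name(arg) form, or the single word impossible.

key: order matters: swapping turn(right) and move(2) lands elsewhere
begin: (2, 1) facing right
[1] after turn(right): (2, 1) facing down
[2] after move(2): (2, 0) facing down
uniquely the one of 49 2-step routes that fits.

turn(right), move(2)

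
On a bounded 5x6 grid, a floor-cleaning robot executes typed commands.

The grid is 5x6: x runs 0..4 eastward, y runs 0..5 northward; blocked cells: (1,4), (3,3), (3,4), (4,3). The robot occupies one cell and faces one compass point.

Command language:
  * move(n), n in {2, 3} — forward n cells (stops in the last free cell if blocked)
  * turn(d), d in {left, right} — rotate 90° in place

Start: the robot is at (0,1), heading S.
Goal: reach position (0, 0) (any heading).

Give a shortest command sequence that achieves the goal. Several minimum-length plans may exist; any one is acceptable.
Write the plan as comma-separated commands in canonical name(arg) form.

from: at (0,1), heading S
step 1 (move(3)): at (0,0), heading S
minimal: 1 command(s), checked below 1.

move(3)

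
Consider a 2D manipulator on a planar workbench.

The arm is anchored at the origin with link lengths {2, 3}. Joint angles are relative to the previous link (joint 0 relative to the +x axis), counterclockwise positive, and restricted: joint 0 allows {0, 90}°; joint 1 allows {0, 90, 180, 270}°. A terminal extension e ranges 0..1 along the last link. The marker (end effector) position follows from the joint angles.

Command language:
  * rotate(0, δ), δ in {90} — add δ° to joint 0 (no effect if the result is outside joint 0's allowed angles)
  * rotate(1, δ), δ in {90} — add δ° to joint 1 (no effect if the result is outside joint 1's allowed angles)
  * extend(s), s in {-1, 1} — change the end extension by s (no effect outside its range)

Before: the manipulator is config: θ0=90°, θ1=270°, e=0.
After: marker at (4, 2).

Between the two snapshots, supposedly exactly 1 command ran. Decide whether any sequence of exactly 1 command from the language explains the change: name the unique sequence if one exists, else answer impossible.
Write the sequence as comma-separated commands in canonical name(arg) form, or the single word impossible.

initial: config: θ0=90°, θ1=270°, e=0
1. extend(1) → config: θ0=90°, θ1=270°, e=1
all 4 alternatives checked — unique.

extend(1)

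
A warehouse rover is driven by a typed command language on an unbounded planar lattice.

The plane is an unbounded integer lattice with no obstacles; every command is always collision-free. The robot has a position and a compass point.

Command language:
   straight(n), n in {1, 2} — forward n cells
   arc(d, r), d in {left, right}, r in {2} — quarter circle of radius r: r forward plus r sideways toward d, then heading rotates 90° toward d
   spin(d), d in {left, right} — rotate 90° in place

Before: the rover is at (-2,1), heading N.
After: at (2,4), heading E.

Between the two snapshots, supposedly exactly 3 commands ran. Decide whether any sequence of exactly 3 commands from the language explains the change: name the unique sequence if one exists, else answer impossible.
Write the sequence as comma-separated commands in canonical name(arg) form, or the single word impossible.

key: position moved to (2,4) AND the heading swung to E — translation plus rotation needed
t0: at (-2,1), heading N
t=1 straight(1) ⇒ at (-2,2), heading N
t=2 arc(right, 2) ⇒ at (0,4), heading E
t=3 straight(2) ⇒ at (2,4), heading E
no rival 3-sequence matches.

straight(1), arc(right, 2), straight(2)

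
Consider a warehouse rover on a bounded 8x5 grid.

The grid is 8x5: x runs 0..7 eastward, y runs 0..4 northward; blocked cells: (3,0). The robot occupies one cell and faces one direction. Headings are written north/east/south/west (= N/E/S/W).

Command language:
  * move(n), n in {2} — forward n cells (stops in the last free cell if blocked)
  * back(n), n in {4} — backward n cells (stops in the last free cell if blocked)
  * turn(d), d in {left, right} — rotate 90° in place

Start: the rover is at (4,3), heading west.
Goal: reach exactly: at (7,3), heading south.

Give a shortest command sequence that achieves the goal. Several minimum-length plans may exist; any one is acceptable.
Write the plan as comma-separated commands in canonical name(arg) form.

back(4), turn(left)

from: at (4,3), heading west
1. back(4) → at (7,3), heading west
2. turn(left) → at (7,3), heading south
minimal: 2 command(s), checked below 2.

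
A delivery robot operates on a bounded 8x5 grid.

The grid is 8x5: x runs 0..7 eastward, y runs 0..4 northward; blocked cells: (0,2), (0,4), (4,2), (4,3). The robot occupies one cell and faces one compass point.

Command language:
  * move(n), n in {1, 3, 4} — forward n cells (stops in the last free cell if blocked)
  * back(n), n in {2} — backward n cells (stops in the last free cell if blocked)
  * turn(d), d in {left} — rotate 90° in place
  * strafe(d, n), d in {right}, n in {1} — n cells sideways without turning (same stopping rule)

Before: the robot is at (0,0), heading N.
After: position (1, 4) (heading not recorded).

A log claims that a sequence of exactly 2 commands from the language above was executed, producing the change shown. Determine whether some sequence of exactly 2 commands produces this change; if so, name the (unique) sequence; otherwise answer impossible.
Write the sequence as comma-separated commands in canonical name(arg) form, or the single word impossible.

key: order matters: swapping strafe(right, 1) and move(4) lands elsewhere
t0: at (0,0), heading N
1. strafe(right, 1) → at (1,0), heading N
2. move(4) → at (1,4), heading N
all 36 alternatives checked — unique.

strafe(right, 1), move(4)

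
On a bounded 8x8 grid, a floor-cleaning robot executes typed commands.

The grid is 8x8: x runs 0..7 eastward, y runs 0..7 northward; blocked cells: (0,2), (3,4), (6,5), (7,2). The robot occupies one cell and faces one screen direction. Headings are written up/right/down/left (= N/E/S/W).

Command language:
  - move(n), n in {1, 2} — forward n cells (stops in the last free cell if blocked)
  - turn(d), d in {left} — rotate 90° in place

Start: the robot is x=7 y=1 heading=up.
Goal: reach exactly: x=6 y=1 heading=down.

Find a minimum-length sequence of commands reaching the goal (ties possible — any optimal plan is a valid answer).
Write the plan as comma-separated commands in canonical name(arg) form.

initial: x=7 y=1 heading=up
t=1 turn(left) ⇒ x=7 y=1 heading=left
t=2 move(1) ⇒ x=6 y=1 heading=left
t=3 turn(left) ⇒ x=6 y=1 heading=down
nothing shorter than 3 reaches the goal.

turn(left), move(1), turn(left)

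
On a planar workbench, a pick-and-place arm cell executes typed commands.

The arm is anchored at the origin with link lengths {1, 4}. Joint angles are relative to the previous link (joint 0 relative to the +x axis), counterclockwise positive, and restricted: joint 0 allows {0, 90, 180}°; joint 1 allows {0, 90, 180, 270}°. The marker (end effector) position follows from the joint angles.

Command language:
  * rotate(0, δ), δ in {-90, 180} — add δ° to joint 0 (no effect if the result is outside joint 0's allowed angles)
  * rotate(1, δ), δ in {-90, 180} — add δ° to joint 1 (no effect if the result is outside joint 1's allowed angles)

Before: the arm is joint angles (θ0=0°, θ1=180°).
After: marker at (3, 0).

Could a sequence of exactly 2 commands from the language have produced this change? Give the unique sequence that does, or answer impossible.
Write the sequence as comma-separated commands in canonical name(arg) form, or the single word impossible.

key: running rotate(0, 180) before rotate(0, -90) would end elsewhere — order is forced
begin: joint angles (θ0=0°, θ1=180°)
1. rotate(0, -90) → joint angles (θ0=0°, θ1=180°)
2. rotate(0, 180) → joint angles (θ0=180°, θ1=180°)
all 16 alternatives checked — unique.

rotate(0, -90), rotate(0, 180)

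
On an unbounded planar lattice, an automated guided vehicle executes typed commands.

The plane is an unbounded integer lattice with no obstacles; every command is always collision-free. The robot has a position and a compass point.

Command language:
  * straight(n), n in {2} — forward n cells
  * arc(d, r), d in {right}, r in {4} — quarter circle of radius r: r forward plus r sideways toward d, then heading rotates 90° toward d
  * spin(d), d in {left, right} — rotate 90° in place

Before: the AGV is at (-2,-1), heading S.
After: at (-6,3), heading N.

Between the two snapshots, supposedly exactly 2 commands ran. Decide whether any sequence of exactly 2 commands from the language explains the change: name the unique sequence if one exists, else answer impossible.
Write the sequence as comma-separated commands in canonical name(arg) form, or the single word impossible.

spin(right), arc(right, 4)

key: position moved to (-6,3) AND the heading swung to N — translation plus rotation needed
begin: at (-2,-1), heading S
step 1 (spin(right)): at (-2,-1), heading W
step 2 (arc(right, 4)): at (-6,3), heading N
no rival 2-sequence matches.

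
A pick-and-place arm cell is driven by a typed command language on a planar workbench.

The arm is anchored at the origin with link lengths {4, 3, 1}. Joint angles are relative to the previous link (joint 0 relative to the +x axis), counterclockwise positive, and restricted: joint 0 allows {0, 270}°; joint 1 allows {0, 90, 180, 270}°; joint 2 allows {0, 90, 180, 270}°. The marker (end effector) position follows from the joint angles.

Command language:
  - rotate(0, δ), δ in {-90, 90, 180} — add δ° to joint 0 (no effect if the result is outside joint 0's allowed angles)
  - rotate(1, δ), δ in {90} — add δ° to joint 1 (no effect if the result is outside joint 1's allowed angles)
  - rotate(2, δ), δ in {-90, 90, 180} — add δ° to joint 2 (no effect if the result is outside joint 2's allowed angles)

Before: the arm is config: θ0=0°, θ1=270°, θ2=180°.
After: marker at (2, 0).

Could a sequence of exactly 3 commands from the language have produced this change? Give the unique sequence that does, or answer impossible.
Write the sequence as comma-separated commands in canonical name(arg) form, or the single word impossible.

rotate(1, 90), rotate(1, 90), rotate(1, 90)

begin: config: θ0=0°, θ1=270°, θ2=180°
t=1 rotate(1, 90) ⇒ config: θ0=0°, θ1=0°, θ2=180°
t=2 rotate(1, 90) ⇒ config: θ0=0°, θ1=90°, θ2=180°
t=3 rotate(1, 90) ⇒ config: θ0=0°, θ1=180°, θ2=180°
no other 3-command option fits: unique.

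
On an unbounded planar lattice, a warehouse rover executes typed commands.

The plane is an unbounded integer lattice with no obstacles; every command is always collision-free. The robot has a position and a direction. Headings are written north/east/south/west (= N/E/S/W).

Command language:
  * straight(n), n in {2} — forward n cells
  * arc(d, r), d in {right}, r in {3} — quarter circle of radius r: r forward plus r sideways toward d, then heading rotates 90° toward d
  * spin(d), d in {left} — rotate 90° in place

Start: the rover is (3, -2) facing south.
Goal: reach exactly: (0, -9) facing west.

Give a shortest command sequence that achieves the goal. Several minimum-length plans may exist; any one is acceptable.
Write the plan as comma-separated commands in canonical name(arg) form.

from: (3, -2) facing south
1. straight(2) → (3, -4) facing south
2. straight(2) → (3, -6) facing south
3. arc(right, 3) → (0, -9) facing west
minimal: 3 command(s), checked below 3.

straight(2), straight(2), arc(right, 3)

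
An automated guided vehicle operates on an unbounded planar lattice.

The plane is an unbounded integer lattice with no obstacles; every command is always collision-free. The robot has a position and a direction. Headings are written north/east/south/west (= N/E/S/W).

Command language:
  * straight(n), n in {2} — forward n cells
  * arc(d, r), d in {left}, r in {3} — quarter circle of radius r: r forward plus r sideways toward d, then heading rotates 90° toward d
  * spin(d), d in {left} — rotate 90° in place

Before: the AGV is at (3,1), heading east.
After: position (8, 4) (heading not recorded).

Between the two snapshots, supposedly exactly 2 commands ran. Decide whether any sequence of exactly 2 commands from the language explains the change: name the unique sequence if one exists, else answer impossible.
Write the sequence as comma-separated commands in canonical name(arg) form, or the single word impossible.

key: running arc(left, 3) before straight(2) would end elsewhere — order is forced
initial: at (3,1), heading east
t=1 straight(2) ⇒ at (5,1), heading east
t=2 arc(left, 3) ⇒ at (8,4), heading north
no rival 2-sequence matches.

straight(2), arc(left, 3)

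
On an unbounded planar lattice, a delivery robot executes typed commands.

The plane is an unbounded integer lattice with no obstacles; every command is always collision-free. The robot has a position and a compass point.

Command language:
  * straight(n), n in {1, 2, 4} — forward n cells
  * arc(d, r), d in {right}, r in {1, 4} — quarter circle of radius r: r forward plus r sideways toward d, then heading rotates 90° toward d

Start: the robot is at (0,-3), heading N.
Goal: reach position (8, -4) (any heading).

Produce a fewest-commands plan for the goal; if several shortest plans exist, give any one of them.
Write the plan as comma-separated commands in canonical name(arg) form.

initial: at (0,-3), heading N
[1] after arc(right, 4): at (4,1), heading E
[2] after arc(right, 4): at (8,-3), heading S
[3] after straight(1): at (8,-4), heading S
no 2-step plan works, so 3 is optimal.

arc(right, 4), arc(right, 4), straight(1)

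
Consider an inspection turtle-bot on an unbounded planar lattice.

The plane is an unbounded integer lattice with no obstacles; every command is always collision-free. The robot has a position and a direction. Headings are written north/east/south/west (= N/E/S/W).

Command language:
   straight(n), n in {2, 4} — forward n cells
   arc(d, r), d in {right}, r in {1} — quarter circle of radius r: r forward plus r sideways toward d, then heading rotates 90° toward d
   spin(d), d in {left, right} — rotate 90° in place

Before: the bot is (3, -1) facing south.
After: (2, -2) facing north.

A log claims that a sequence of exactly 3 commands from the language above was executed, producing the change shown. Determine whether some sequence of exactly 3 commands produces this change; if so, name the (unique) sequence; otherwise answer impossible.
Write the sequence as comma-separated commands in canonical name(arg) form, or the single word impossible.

key: position moved to (2,-2) AND the heading swung to N — translation plus rotation needed
from: (3, -1) facing south
step 1 (straight(2)): (3, -3) facing south
step 2 (spin(right)): (3, -3) facing west
step 3 (arc(right, 1)): (2, -2) facing north
uniquely the one of 125 3-step routes that fits.

straight(2), spin(right), arc(right, 1)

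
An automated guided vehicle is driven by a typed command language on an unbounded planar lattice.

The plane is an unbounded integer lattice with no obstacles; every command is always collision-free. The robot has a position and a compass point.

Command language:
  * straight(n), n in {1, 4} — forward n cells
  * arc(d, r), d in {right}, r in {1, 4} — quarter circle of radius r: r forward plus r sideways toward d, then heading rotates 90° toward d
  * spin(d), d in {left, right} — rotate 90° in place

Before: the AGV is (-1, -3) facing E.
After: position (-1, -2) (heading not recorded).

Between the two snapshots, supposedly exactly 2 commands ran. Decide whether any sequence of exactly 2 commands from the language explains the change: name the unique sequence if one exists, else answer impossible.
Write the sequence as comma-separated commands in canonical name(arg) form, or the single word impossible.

spin(left), straight(1)

key: running straight(1) before spin(left) would end elsewhere — order is forced
start: (-1, -3) facing E
1. spin(left) → (-1, -3) facing N
2. straight(1) → (-1, -2) facing N
uniquely the one of 36 2-step routes that fits.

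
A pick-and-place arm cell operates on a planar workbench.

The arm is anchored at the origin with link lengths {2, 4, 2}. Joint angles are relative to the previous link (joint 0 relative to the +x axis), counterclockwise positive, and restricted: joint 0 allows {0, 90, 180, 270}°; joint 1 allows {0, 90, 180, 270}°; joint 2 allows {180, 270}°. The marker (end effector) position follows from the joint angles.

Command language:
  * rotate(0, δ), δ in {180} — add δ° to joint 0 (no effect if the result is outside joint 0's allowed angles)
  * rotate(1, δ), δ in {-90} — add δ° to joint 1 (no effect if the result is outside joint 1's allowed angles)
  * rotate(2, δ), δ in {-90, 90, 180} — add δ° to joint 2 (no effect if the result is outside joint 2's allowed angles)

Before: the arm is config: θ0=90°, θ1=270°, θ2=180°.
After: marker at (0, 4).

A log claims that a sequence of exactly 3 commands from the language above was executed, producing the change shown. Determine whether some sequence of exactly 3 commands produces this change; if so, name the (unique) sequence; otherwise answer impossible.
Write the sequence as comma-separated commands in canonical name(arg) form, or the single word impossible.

start: config: θ0=90°, θ1=270°, θ2=180°
1. rotate(1, -90) → config: θ0=90°, θ1=180°, θ2=180°
2. rotate(1, -90) → config: θ0=90°, θ1=90°, θ2=180°
3. rotate(1, -90) → config: θ0=90°, θ1=0°, θ2=180°
uniquely the one of 125 3-step routes that fits.

rotate(1, -90), rotate(1, -90), rotate(1, -90)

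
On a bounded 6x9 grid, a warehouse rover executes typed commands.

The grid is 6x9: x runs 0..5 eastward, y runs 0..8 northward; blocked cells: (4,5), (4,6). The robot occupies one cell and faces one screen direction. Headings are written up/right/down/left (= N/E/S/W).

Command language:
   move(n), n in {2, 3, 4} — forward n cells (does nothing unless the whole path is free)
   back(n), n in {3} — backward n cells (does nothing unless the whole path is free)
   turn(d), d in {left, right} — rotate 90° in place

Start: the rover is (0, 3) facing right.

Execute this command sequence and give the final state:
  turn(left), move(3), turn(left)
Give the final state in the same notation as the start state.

(0, 6) facing left

initial: (0, 3) facing right
[1] after turn(left): (0, 3) facing up
[2] after move(3): (0, 6) facing up
[3] after turn(left): (0, 6) facing left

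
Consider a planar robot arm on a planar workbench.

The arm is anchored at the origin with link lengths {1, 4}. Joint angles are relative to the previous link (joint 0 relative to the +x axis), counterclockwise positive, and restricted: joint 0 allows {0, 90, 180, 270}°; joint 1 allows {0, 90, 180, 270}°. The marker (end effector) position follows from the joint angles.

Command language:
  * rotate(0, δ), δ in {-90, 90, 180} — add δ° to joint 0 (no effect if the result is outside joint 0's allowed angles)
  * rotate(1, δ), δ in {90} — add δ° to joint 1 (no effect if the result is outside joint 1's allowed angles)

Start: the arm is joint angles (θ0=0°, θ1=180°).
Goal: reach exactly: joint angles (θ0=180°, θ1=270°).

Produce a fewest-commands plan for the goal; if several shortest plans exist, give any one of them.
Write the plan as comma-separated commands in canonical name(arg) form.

rotate(0, 180), rotate(1, 90)

start: joint angles (θ0=0°, θ1=180°)
[1] after rotate(0, 180): joint angles (θ0=180°, θ1=180°)
[2] after rotate(1, 90): joint angles (θ0=180°, θ1=270°)
minimal: 2 command(s), checked below 2.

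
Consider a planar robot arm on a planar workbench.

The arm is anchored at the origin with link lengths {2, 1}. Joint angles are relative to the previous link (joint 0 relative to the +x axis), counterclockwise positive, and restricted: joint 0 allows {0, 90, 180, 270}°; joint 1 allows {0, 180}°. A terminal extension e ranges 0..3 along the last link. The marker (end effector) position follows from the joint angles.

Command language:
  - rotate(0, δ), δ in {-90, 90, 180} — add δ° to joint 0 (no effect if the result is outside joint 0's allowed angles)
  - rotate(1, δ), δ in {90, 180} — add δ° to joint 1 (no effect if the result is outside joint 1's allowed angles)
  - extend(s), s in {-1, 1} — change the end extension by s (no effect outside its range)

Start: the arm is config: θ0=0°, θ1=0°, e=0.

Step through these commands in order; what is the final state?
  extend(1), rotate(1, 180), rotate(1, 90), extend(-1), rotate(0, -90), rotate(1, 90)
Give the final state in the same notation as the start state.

config: θ0=270°, θ1=180°, e=0

begin: config: θ0=0°, θ1=0°, e=0
t=1 extend(1) ⇒ config: θ0=0°, θ1=0°, e=1
t=2 rotate(1, 180) ⇒ config: θ0=0°, θ1=180°, e=1
t=3 rotate(1, 90) ⇒ config: θ0=0°, θ1=180°, e=1
t=4 extend(-1) ⇒ config: θ0=0°, θ1=180°, e=0
t=5 rotate(0, -90) ⇒ config: θ0=270°, θ1=180°, e=0
t=6 rotate(1, 90) ⇒ config: θ0=270°, θ1=180°, e=0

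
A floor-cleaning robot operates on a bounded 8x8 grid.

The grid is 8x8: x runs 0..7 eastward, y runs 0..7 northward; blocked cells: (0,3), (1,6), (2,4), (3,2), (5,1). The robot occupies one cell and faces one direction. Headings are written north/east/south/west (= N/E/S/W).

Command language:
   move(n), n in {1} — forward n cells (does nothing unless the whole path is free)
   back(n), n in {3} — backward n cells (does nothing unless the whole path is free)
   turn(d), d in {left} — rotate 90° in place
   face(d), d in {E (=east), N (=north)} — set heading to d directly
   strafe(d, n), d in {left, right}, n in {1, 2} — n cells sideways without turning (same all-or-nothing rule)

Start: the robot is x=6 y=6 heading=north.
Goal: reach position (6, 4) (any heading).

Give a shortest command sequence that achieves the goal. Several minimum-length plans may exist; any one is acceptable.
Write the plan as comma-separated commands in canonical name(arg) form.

turn(left), strafe(left, 2)

from: x=6 y=6 heading=north
[1] after turn(left): x=6 y=6 heading=west
[2] after strafe(left, 2): x=6 y=4 heading=west
no 1-step plan works, so 2 is optimal.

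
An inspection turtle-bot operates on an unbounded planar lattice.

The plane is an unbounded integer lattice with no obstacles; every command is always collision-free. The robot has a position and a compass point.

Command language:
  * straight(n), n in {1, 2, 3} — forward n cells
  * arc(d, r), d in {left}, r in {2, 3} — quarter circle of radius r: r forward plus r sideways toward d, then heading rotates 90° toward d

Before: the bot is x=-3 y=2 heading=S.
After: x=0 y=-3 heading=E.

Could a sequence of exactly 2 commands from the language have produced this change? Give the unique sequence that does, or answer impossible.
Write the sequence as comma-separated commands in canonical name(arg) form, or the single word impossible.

straight(2), arc(left, 3)

key: running arc(left, 3) before straight(2) would end elsewhere — order is forced
initial: x=-3 y=2 heading=S
[1] after straight(2): x=-3 y=0 heading=S
[2] after arc(left, 3): x=0 y=-3 heading=E
uniquely the one of 25 2-step routes that fits.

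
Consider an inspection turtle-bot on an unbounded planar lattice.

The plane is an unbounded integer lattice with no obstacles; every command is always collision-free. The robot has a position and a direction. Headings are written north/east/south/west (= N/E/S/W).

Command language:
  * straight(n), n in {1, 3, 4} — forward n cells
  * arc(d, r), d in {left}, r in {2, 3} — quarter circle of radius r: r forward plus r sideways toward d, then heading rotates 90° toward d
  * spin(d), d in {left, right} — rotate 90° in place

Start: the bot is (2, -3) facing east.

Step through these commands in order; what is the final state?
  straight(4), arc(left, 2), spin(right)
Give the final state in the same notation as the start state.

t0: (2, -3) facing east
step 1 (straight(4)): (6, -3) facing east
step 2 (arc(left, 2)): (8, -1) facing north
step 3 (spin(right)): (8, -1) facing east

(8, -1) facing east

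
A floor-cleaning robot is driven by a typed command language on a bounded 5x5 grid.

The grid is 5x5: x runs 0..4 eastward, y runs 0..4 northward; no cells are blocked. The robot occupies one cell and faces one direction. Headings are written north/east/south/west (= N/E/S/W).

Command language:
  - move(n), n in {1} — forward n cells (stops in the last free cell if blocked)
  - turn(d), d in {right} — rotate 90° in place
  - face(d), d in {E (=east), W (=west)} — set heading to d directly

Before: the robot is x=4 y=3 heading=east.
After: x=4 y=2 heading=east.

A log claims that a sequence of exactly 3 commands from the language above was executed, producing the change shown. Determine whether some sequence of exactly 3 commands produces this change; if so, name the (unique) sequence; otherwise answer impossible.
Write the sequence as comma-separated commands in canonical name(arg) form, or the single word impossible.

turn(right), move(1), face(E)

key: order matters: swapping turn(right) and face(E) lands elsewhere
start: x=4 y=3 heading=east
step 1 (turn(right)): x=4 y=3 heading=south
step 2 (move(1)): x=4 y=2 heading=south
step 3 (face(E)): x=4 y=2 heading=east
all 64 alternatives checked — unique.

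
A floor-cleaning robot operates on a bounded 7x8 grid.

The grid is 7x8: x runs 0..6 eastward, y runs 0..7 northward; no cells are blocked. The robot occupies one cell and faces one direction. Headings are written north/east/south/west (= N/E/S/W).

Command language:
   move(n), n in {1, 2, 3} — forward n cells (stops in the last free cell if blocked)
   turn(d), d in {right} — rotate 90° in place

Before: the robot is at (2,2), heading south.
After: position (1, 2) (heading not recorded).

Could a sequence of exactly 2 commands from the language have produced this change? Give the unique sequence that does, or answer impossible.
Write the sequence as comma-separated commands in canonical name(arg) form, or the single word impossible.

turn(right), move(1)

key: running move(1) before turn(right) would end elsewhere — order is forced
start: at (2,2), heading south
[1] after turn(right): at (2,2), heading west
[2] after move(1): at (1,2), heading west
uniquely the one of 16 2-step routes that fits.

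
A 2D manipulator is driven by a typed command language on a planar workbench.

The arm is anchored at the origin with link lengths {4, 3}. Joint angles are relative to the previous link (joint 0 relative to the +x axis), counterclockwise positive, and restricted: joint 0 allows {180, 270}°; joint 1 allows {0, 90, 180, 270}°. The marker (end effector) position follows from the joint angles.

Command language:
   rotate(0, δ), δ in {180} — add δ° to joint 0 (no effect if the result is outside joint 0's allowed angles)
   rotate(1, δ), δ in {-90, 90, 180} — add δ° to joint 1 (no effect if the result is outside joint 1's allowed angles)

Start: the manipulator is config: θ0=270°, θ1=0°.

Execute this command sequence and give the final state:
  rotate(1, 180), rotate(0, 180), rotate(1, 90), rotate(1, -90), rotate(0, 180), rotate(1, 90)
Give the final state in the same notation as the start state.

from: config: θ0=270°, θ1=0°
[1] after rotate(1, 180): config: θ0=270°, θ1=180°
[2] after rotate(0, 180): config: θ0=270°, θ1=180°
[3] after rotate(1, 90): config: θ0=270°, θ1=270°
[4] after rotate(1, -90): config: θ0=270°, θ1=180°
[5] after rotate(0, 180): config: θ0=270°, θ1=180°
[6] after rotate(1, 90): config: θ0=270°, θ1=270°

config: θ0=270°, θ1=270°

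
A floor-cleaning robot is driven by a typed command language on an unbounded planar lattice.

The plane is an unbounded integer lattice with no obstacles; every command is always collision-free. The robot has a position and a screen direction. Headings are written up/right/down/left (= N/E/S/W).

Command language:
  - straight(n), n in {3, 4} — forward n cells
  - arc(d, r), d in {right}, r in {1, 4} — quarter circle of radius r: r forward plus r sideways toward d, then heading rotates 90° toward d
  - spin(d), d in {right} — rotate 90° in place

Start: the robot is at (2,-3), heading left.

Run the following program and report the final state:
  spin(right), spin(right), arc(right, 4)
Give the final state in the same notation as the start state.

at (6,-7), heading down

from: at (2,-3), heading left
1. spin(right) → at (2,-3), heading up
2. spin(right) → at (2,-3), heading right
3. arc(right, 4) → at (6,-7), heading down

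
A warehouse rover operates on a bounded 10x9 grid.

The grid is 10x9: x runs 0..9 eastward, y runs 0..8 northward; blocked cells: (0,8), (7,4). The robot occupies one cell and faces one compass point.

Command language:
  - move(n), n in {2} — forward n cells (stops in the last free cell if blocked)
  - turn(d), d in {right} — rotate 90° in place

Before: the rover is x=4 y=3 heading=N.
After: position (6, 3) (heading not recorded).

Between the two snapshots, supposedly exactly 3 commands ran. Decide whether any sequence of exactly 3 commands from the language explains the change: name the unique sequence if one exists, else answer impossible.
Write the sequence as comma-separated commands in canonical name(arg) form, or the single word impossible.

begin: x=4 y=3 heading=N
1. turn(right) → x=4 y=3 heading=E
2. move(2) → x=6 y=3 heading=E
3. turn(right) → x=6 y=3 heading=S
all 8 alternatives checked — unique.

turn(right), move(2), turn(right)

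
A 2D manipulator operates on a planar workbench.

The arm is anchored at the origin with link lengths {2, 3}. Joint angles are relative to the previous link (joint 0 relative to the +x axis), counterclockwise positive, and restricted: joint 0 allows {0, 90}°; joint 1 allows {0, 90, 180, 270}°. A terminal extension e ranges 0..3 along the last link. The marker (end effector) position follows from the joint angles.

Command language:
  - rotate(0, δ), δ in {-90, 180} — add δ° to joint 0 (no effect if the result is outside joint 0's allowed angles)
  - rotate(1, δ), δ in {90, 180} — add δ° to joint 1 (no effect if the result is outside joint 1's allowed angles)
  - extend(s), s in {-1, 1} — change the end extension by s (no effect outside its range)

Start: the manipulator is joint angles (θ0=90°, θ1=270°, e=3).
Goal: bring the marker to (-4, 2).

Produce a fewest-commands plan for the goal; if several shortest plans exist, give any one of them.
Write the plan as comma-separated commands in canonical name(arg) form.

start: joint angles (θ0=90°, θ1=270°, e=3)
t=1 rotate(1, 180) ⇒ joint angles (θ0=90°, θ1=90°, e=3)
t=2 extend(-1) ⇒ joint angles (θ0=90°, θ1=90°, e=2)
t=3 extend(-1) ⇒ joint angles (θ0=90°, θ1=90°, e=1)
no 2-step plan works, so 3 is optimal.

rotate(1, 180), extend(-1), extend(-1)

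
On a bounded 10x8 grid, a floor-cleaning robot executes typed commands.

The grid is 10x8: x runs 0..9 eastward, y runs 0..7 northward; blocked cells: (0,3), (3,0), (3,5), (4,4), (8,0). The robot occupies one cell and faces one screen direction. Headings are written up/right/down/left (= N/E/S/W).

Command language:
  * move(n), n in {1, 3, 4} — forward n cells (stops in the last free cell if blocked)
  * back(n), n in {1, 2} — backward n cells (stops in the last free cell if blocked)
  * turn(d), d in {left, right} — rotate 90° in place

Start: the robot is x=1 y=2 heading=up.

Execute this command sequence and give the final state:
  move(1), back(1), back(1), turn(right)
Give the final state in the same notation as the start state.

x=1 y=1 heading=right

t0: x=1 y=2 heading=up
[1] after move(1): x=1 y=3 heading=up
[2] after back(1): x=1 y=2 heading=up
[3] after back(1): x=1 y=1 heading=up
[4] after turn(right): x=1 y=1 heading=right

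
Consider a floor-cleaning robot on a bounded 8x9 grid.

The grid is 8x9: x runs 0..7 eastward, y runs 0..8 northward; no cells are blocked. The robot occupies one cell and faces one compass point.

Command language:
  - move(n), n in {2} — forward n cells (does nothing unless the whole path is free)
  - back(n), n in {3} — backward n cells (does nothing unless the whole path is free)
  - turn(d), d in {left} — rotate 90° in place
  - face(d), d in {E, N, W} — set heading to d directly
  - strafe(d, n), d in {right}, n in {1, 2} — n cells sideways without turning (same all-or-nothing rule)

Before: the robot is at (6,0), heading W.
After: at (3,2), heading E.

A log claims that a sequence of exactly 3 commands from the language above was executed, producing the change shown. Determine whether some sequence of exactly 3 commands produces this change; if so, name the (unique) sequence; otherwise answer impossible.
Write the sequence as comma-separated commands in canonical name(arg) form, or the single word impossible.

strafe(right, 2), face(E), back(3)

key: cell and facing (now E) both changed — the 3 commands mix motion and turning
begin: at (6,0), heading W
1. strafe(right, 2) → at (6,2), heading W
2. face(E) → at (6,2), heading E
3. back(3) → at (3,2), heading E
uniquely the one of 512 3-step routes that fits.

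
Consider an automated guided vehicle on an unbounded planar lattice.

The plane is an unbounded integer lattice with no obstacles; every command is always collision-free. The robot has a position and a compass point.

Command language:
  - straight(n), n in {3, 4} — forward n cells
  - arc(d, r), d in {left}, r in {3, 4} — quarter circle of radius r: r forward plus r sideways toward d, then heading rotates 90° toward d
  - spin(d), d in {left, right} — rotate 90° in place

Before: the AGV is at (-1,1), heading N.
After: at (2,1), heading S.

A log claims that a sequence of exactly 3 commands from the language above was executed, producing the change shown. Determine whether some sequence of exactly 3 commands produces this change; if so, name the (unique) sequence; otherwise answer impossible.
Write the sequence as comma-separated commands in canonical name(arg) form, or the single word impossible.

spin(right), straight(3), spin(right)

key: position moved to (2,1) AND the heading swung to S — translation plus rotation needed
from: at (-1,1), heading N
1. spin(right) → at (-1,1), heading E
2. straight(3) → at (2,1), heading E
3. spin(right) → at (2,1), heading S
all 216 alternatives checked — unique.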